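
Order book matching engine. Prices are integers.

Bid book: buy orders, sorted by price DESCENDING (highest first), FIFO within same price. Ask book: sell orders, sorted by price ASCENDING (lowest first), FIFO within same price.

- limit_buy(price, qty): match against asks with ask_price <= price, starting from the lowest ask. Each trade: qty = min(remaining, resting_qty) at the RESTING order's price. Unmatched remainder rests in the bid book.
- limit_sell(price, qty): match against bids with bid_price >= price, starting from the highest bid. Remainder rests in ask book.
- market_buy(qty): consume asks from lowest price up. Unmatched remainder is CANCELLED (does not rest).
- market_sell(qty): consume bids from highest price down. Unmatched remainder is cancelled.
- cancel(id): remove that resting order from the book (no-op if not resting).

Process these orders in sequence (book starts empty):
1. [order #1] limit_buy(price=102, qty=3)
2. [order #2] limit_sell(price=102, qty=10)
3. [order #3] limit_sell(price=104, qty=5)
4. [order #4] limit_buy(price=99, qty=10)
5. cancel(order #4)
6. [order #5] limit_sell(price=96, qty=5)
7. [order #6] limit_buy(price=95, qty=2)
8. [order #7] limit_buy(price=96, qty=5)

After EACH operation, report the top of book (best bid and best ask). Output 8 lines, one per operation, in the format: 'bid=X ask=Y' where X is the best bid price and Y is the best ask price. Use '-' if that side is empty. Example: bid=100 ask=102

After op 1 [order #1] limit_buy(price=102, qty=3): fills=none; bids=[#1:3@102] asks=[-]
After op 2 [order #2] limit_sell(price=102, qty=10): fills=#1x#2:3@102; bids=[-] asks=[#2:7@102]
After op 3 [order #3] limit_sell(price=104, qty=5): fills=none; bids=[-] asks=[#2:7@102 #3:5@104]
After op 4 [order #4] limit_buy(price=99, qty=10): fills=none; bids=[#4:10@99] asks=[#2:7@102 #3:5@104]
After op 5 cancel(order #4): fills=none; bids=[-] asks=[#2:7@102 #3:5@104]
After op 6 [order #5] limit_sell(price=96, qty=5): fills=none; bids=[-] asks=[#5:5@96 #2:7@102 #3:5@104]
After op 7 [order #6] limit_buy(price=95, qty=2): fills=none; bids=[#6:2@95] asks=[#5:5@96 #2:7@102 #3:5@104]
After op 8 [order #7] limit_buy(price=96, qty=5): fills=#7x#5:5@96; bids=[#6:2@95] asks=[#2:7@102 #3:5@104]

Answer: bid=102 ask=-
bid=- ask=102
bid=- ask=102
bid=99 ask=102
bid=- ask=102
bid=- ask=96
bid=95 ask=96
bid=95 ask=102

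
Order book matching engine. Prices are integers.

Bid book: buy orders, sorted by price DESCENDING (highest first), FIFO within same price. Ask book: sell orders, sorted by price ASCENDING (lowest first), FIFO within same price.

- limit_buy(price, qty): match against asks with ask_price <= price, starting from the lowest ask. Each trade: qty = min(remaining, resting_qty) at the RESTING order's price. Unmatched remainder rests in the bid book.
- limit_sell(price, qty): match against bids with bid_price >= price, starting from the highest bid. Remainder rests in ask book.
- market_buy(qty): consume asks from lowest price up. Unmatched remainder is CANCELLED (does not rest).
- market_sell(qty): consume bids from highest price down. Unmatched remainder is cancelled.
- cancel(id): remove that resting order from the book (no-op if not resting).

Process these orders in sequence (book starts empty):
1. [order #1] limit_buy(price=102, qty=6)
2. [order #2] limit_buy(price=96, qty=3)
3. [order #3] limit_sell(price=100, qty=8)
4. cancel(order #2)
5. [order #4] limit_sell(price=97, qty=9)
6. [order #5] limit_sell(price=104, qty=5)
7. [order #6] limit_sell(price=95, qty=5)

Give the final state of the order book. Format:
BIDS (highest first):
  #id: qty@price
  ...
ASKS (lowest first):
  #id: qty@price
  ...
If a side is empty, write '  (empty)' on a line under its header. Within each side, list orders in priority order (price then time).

Answer: BIDS (highest first):
  (empty)
ASKS (lowest first):
  #6: 5@95
  #4: 9@97
  #3: 2@100
  #5: 5@104

Derivation:
After op 1 [order #1] limit_buy(price=102, qty=6): fills=none; bids=[#1:6@102] asks=[-]
After op 2 [order #2] limit_buy(price=96, qty=3): fills=none; bids=[#1:6@102 #2:3@96] asks=[-]
After op 3 [order #3] limit_sell(price=100, qty=8): fills=#1x#3:6@102; bids=[#2:3@96] asks=[#3:2@100]
After op 4 cancel(order #2): fills=none; bids=[-] asks=[#3:2@100]
After op 5 [order #4] limit_sell(price=97, qty=9): fills=none; bids=[-] asks=[#4:9@97 #3:2@100]
After op 6 [order #5] limit_sell(price=104, qty=5): fills=none; bids=[-] asks=[#4:9@97 #3:2@100 #5:5@104]
After op 7 [order #6] limit_sell(price=95, qty=5): fills=none; bids=[-] asks=[#6:5@95 #4:9@97 #3:2@100 #5:5@104]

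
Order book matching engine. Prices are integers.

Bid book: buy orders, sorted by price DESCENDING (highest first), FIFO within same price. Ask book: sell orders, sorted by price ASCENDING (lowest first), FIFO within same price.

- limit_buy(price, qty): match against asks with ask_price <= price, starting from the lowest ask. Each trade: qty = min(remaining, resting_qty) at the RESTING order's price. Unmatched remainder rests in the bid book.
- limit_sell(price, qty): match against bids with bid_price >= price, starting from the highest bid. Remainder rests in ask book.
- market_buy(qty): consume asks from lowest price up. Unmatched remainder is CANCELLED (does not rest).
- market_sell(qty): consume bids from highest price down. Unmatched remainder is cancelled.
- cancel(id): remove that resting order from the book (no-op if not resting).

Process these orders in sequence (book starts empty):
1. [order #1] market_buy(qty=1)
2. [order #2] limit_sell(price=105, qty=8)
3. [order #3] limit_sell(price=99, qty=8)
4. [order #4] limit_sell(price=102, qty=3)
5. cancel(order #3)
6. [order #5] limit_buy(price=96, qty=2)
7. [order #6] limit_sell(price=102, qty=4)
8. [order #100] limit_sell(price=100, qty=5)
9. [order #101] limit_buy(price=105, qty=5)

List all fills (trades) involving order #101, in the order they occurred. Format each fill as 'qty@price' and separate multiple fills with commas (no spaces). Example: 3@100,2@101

Answer: 5@100

Derivation:
After op 1 [order #1] market_buy(qty=1): fills=none; bids=[-] asks=[-]
After op 2 [order #2] limit_sell(price=105, qty=8): fills=none; bids=[-] asks=[#2:8@105]
After op 3 [order #3] limit_sell(price=99, qty=8): fills=none; bids=[-] asks=[#3:8@99 #2:8@105]
After op 4 [order #4] limit_sell(price=102, qty=3): fills=none; bids=[-] asks=[#3:8@99 #4:3@102 #2:8@105]
After op 5 cancel(order #3): fills=none; bids=[-] asks=[#4:3@102 #2:8@105]
After op 6 [order #5] limit_buy(price=96, qty=2): fills=none; bids=[#5:2@96] asks=[#4:3@102 #2:8@105]
After op 7 [order #6] limit_sell(price=102, qty=4): fills=none; bids=[#5:2@96] asks=[#4:3@102 #6:4@102 #2:8@105]
After op 8 [order #100] limit_sell(price=100, qty=5): fills=none; bids=[#5:2@96] asks=[#100:5@100 #4:3@102 #6:4@102 #2:8@105]
After op 9 [order #101] limit_buy(price=105, qty=5): fills=#101x#100:5@100; bids=[#5:2@96] asks=[#4:3@102 #6:4@102 #2:8@105]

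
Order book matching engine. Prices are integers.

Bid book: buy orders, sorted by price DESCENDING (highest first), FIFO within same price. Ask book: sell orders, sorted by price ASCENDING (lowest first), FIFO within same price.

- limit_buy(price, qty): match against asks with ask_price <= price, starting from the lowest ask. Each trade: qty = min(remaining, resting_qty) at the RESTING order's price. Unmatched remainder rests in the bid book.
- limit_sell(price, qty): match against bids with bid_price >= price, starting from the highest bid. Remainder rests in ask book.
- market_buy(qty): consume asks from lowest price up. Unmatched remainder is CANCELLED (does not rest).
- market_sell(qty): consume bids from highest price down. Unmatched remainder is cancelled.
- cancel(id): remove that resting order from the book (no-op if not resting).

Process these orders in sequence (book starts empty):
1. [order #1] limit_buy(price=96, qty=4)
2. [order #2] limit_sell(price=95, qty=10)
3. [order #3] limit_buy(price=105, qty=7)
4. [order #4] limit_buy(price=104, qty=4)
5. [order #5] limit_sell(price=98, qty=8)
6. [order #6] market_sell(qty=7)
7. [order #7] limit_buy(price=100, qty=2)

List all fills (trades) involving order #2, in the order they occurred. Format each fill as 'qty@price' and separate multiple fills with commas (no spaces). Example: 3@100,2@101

After op 1 [order #1] limit_buy(price=96, qty=4): fills=none; bids=[#1:4@96] asks=[-]
After op 2 [order #2] limit_sell(price=95, qty=10): fills=#1x#2:4@96; bids=[-] asks=[#2:6@95]
After op 3 [order #3] limit_buy(price=105, qty=7): fills=#3x#2:6@95; bids=[#3:1@105] asks=[-]
After op 4 [order #4] limit_buy(price=104, qty=4): fills=none; bids=[#3:1@105 #4:4@104] asks=[-]
After op 5 [order #5] limit_sell(price=98, qty=8): fills=#3x#5:1@105 #4x#5:4@104; bids=[-] asks=[#5:3@98]
After op 6 [order #6] market_sell(qty=7): fills=none; bids=[-] asks=[#5:3@98]
After op 7 [order #7] limit_buy(price=100, qty=2): fills=#7x#5:2@98; bids=[-] asks=[#5:1@98]

Answer: 4@96,6@95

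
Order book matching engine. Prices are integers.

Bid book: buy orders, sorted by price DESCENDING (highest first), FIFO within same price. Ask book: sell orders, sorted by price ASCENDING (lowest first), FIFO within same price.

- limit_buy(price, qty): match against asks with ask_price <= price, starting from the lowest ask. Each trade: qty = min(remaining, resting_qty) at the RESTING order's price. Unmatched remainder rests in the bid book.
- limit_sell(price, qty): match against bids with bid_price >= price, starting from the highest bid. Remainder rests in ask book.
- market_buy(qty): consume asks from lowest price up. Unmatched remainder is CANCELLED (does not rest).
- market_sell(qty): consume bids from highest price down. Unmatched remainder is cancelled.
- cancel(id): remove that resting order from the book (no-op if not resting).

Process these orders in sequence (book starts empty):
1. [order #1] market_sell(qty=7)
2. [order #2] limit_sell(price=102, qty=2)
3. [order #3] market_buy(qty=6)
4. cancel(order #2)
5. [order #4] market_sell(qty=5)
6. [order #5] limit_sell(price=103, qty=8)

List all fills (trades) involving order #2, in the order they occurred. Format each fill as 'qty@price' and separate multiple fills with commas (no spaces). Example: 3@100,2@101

Answer: 2@102

Derivation:
After op 1 [order #1] market_sell(qty=7): fills=none; bids=[-] asks=[-]
After op 2 [order #2] limit_sell(price=102, qty=2): fills=none; bids=[-] asks=[#2:2@102]
After op 3 [order #3] market_buy(qty=6): fills=#3x#2:2@102; bids=[-] asks=[-]
After op 4 cancel(order #2): fills=none; bids=[-] asks=[-]
After op 5 [order #4] market_sell(qty=5): fills=none; bids=[-] asks=[-]
After op 6 [order #5] limit_sell(price=103, qty=8): fills=none; bids=[-] asks=[#5:8@103]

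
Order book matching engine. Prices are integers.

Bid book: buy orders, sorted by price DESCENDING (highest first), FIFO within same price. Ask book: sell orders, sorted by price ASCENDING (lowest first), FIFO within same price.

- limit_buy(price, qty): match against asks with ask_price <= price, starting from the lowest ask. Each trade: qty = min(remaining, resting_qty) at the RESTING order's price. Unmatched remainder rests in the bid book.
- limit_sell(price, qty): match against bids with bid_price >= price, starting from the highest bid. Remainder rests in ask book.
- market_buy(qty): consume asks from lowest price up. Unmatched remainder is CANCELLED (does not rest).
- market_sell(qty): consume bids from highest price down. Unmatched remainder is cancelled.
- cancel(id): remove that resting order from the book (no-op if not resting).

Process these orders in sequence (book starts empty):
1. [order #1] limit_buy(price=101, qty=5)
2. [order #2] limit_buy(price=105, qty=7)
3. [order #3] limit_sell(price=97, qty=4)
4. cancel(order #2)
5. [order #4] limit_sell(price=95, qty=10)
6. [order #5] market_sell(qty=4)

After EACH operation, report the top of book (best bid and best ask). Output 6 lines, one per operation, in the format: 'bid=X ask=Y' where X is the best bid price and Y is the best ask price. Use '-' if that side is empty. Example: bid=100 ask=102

Answer: bid=101 ask=-
bid=105 ask=-
bid=105 ask=-
bid=101 ask=-
bid=- ask=95
bid=- ask=95

Derivation:
After op 1 [order #1] limit_buy(price=101, qty=5): fills=none; bids=[#1:5@101] asks=[-]
After op 2 [order #2] limit_buy(price=105, qty=7): fills=none; bids=[#2:7@105 #1:5@101] asks=[-]
After op 3 [order #3] limit_sell(price=97, qty=4): fills=#2x#3:4@105; bids=[#2:3@105 #1:5@101] asks=[-]
After op 4 cancel(order #2): fills=none; bids=[#1:5@101] asks=[-]
After op 5 [order #4] limit_sell(price=95, qty=10): fills=#1x#4:5@101; bids=[-] asks=[#4:5@95]
After op 6 [order #5] market_sell(qty=4): fills=none; bids=[-] asks=[#4:5@95]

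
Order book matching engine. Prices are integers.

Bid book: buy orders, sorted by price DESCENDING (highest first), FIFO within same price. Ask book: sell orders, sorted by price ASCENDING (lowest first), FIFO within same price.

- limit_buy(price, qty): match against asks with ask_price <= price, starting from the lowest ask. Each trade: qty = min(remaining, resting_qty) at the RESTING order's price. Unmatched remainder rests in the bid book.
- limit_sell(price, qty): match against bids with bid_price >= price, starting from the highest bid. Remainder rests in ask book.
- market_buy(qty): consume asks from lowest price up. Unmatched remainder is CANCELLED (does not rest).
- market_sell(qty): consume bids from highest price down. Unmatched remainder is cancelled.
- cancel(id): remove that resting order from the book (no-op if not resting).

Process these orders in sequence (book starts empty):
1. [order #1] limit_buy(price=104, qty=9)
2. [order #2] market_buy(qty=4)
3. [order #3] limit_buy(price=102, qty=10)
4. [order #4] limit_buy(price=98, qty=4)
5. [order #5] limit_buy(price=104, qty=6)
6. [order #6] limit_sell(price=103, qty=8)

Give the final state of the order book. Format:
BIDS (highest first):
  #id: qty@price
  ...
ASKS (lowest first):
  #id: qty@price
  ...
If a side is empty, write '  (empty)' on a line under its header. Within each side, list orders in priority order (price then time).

After op 1 [order #1] limit_buy(price=104, qty=9): fills=none; bids=[#1:9@104] asks=[-]
After op 2 [order #2] market_buy(qty=4): fills=none; bids=[#1:9@104] asks=[-]
After op 3 [order #3] limit_buy(price=102, qty=10): fills=none; bids=[#1:9@104 #3:10@102] asks=[-]
After op 4 [order #4] limit_buy(price=98, qty=4): fills=none; bids=[#1:9@104 #3:10@102 #4:4@98] asks=[-]
After op 5 [order #5] limit_buy(price=104, qty=6): fills=none; bids=[#1:9@104 #5:6@104 #3:10@102 #4:4@98] asks=[-]
After op 6 [order #6] limit_sell(price=103, qty=8): fills=#1x#6:8@104; bids=[#1:1@104 #5:6@104 #3:10@102 #4:4@98] asks=[-]

Answer: BIDS (highest first):
  #1: 1@104
  #5: 6@104
  #3: 10@102
  #4: 4@98
ASKS (lowest first):
  (empty)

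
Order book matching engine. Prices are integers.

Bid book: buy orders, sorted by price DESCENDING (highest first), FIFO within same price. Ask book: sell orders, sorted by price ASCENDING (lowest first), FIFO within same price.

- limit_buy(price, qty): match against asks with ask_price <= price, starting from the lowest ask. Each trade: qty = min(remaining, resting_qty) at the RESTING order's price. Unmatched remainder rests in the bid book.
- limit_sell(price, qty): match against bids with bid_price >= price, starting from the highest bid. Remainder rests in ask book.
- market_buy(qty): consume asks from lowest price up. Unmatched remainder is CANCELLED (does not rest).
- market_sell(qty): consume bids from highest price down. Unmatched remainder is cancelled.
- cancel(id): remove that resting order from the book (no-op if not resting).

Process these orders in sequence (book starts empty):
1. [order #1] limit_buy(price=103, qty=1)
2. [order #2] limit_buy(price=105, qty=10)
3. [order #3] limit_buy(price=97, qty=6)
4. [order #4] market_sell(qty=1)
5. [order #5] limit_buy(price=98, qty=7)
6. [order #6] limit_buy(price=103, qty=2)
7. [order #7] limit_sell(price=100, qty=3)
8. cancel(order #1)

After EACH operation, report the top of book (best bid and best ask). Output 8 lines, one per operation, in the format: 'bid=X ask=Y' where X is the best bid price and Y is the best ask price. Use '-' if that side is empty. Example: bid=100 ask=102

After op 1 [order #1] limit_buy(price=103, qty=1): fills=none; bids=[#1:1@103] asks=[-]
After op 2 [order #2] limit_buy(price=105, qty=10): fills=none; bids=[#2:10@105 #1:1@103] asks=[-]
After op 3 [order #3] limit_buy(price=97, qty=6): fills=none; bids=[#2:10@105 #1:1@103 #3:6@97] asks=[-]
After op 4 [order #4] market_sell(qty=1): fills=#2x#4:1@105; bids=[#2:9@105 #1:1@103 #3:6@97] asks=[-]
After op 5 [order #5] limit_buy(price=98, qty=7): fills=none; bids=[#2:9@105 #1:1@103 #5:7@98 #3:6@97] asks=[-]
After op 6 [order #6] limit_buy(price=103, qty=2): fills=none; bids=[#2:9@105 #1:1@103 #6:2@103 #5:7@98 #3:6@97] asks=[-]
After op 7 [order #7] limit_sell(price=100, qty=3): fills=#2x#7:3@105; bids=[#2:6@105 #1:1@103 #6:2@103 #5:7@98 #3:6@97] asks=[-]
After op 8 cancel(order #1): fills=none; bids=[#2:6@105 #6:2@103 #5:7@98 #3:6@97] asks=[-]

Answer: bid=103 ask=-
bid=105 ask=-
bid=105 ask=-
bid=105 ask=-
bid=105 ask=-
bid=105 ask=-
bid=105 ask=-
bid=105 ask=-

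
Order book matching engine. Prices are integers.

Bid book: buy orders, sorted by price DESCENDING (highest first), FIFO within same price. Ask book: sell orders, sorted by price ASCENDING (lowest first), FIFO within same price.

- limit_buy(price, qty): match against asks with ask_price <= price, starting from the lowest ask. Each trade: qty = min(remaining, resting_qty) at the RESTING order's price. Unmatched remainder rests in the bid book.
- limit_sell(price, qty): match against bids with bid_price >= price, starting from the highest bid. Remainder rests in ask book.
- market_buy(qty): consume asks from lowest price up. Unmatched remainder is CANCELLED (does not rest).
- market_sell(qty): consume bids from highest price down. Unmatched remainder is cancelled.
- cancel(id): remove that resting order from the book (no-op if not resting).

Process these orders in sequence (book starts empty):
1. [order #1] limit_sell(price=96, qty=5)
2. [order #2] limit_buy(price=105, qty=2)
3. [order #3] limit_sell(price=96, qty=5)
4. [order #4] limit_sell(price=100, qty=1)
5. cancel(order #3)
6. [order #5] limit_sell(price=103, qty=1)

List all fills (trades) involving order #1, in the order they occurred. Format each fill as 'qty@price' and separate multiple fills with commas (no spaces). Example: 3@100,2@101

Answer: 2@96

Derivation:
After op 1 [order #1] limit_sell(price=96, qty=5): fills=none; bids=[-] asks=[#1:5@96]
After op 2 [order #2] limit_buy(price=105, qty=2): fills=#2x#1:2@96; bids=[-] asks=[#1:3@96]
After op 3 [order #3] limit_sell(price=96, qty=5): fills=none; bids=[-] asks=[#1:3@96 #3:5@96]
After op 4 [order #4] limit_sell(price=100, qty=1): fills=none; bids=[-] asks=[#1:3@96 #3:5@96 #4:1@100]
After op 5 cancel(order #3): fills=none; bids=[-] asks=[#1:3@96 #4:1@100]
After op 6 [order #5] limit_sell(price=103, qty=1): fills=none; bids=[-] asks=[#1:3@96 #4:1@100 #5:1@103]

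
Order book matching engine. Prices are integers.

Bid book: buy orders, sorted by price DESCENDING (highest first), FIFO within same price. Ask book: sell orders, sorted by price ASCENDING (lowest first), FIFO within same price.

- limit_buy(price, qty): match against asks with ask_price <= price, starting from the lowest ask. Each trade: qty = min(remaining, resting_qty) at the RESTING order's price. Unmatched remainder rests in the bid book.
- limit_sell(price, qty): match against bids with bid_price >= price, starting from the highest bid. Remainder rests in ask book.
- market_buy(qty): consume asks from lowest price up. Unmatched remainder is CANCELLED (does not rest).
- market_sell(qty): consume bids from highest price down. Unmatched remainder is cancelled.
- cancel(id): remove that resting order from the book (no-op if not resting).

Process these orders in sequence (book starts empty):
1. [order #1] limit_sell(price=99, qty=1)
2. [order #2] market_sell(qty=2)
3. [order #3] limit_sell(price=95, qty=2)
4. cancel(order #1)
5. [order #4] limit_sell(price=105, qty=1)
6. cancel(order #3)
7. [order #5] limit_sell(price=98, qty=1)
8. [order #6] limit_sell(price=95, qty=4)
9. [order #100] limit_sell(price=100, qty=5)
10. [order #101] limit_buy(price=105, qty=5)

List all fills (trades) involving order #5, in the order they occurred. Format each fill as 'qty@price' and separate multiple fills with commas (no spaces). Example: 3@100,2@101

After op 1 [order #1] limit_sell(price=99, qty=1): fills=none; bids=[-] asks=[#1:1@99]
After op 2 [order #2] market_sell(qty=2): fills=none; bids=[-] asks=[#1:1@99]
After op 3 [order #3] limit_sell(price=95, qty=2): fills=none; bids=[-] asks=[#3:2@95 #1:1@99]
After op 4 cancel(order #1): fills=none; bids=[-] asks=[#3:2@95]
After op 5 [order #4] limit_sell(price=105, qty=1): fills=none; bids=[-] asks=[#3:2@95 #4:1@105]
After op 6 cancel(order #3): fills=none; bids=[-] asks=[#4:1@105]
After op 7 [order #5] limit_sell(price=98, qty=1): fills=none; bids=[-] asks=[#5:1@98 #4:1@105]
After op 8 [order #6] limit_sell(price=95, qty=4): fills=none; bids=[-] asks=[#6:4@95 #5:1@98 #4:1@105]
After op 9 [order #100] limit_sell(price=100, qty=5): fills=none; bids=[-] asks=[#6:4@95 #5:1@98 #100:5@100 #4:1@105]
After op 10 [order #101] limit_buy(price=105, qty=5): fills=#101x#6:4@95 #101x#5:1@98; bids=[-] asks=[#100:5@100 #4:1@105]

Answer: 1@98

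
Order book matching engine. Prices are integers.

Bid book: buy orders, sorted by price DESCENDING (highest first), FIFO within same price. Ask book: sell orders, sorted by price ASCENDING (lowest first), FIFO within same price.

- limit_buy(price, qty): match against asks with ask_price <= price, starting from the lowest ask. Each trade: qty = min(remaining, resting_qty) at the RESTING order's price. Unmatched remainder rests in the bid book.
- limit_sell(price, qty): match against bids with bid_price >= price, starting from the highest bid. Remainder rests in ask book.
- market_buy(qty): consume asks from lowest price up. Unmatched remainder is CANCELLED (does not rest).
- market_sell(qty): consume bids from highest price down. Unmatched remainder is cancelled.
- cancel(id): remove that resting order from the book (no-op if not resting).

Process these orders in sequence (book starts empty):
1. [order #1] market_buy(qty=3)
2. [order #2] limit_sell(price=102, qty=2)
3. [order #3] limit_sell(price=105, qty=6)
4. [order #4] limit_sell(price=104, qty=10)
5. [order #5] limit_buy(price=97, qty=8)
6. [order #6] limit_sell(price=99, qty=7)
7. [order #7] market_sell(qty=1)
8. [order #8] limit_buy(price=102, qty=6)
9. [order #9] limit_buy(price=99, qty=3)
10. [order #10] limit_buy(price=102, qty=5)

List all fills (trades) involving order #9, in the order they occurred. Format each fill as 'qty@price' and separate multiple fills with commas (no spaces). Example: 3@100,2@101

After op 1 [order #1] market_buy(qty=3): fills=none; bids=[-] asks=[-]
After op 2 [order #2] limit_sell(price=102, qty=2): fills=none; bids=[-] asks=[#2:2@102]
After op 3 [order #3] limit_sell(price=105, qty=6): fills=none; bids=[-] asks=[#2:2@102 #3:6@105]
After op 4 [order #4] limit_sell(price=104, qty=10): fills=none; bids=[-] asks=[#2:2@102 #4:10@104 #3:6@105]
After op 5 [order #5] limit_buy(price=97, qty=8): fills=none; bids=[#5:8@97] asks=[#2:2@102 #4:10@104 #3:6@105]
After op 6 [order #6] limit_sell(price=99, qty=7): fills=none; bids=[#5:8@97] asks=[#6:7@99 #2:2@102 #4:10@104 #3:6@105]
After op 7 [order #7] market_sell(qty=1): fills=#5x#7:1@97; bids=[#5:7@97] asks=[#6:7@99 #2:2@102 #4:10@104 #3:6@105]
After op 8 [order #8] limit_buy(price=102, qty=6): fills=#8x#6:6@99; bids=[#5:7@97] asks=[#6:1@99 #2:2@102 #4:10@104 #3:6@105]
After op 9 [order #9] limit_buy(price=99, qty=3): fills=#9x#6:1@99; bids=[#9:2@99 #5:7@97] asks=[#2:2@102 #4:10@104 #3:6@105]
After op 10 [order #10] limit_buy(price=102, qty=5): fills=#10x#2:2@102; bids=[#10:3@102 #9:2@99 #5:7@97] asks=[#4:10@104 #3:6@105]

Answer: 1@99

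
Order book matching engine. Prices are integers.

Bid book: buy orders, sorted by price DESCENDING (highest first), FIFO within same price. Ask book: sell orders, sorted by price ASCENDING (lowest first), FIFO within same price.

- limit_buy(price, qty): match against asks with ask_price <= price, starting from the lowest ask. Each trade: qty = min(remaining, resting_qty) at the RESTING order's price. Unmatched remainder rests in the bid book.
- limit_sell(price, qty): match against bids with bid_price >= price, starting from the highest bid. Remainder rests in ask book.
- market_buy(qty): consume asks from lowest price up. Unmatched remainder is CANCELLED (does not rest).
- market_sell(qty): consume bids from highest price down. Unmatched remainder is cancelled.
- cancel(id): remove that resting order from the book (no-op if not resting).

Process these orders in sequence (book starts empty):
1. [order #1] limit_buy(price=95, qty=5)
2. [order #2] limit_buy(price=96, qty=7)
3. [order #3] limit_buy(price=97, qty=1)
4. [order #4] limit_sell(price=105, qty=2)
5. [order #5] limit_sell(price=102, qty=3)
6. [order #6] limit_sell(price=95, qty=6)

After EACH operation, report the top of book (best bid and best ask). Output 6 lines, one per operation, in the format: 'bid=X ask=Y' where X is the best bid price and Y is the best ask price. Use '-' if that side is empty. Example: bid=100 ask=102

After op 1 [order #1] limit_buy(price=95, qty=5): fills=none; bids=[#1:5@95] asks=[-]
After op 2 [order #2] limit_buy(price=96, qty=7): fills=none; bids=[#2:7@96 #1:5@95] asks=[-]
After op 3 [order #3] limit_buy(price=97, qty=1): fills=none; bids=[#3:1@97 #2:7@96 #1:5@95] asks=[-]
After op 4 [order #4] limit_sell(price=105, qty=2): fills=none; bids=[#3:1@97 #2:7@96 #1:5@95] asks=[#4:2@105]
After op 5 [order #5] limit_sell(price=102, qty=3): fills=none; bids=[#3:1@97 #2:7@96 #1:5@95] asks=[#5:3@102 #4:2@105]
After op 6 [order #6] limit_sell(price=95, qty=6): fills=#3x#6:1@97 #2x#6:5@96; bids=[#2:2@96 #1:5@95] asks=[#5:3@102 #4:2@105]

Answer: bid=95 ask=-
bid=96 ask=-
bid=97 ask=-
bid=97 ask=105
bid=97 ask=102
bid=96 ask=102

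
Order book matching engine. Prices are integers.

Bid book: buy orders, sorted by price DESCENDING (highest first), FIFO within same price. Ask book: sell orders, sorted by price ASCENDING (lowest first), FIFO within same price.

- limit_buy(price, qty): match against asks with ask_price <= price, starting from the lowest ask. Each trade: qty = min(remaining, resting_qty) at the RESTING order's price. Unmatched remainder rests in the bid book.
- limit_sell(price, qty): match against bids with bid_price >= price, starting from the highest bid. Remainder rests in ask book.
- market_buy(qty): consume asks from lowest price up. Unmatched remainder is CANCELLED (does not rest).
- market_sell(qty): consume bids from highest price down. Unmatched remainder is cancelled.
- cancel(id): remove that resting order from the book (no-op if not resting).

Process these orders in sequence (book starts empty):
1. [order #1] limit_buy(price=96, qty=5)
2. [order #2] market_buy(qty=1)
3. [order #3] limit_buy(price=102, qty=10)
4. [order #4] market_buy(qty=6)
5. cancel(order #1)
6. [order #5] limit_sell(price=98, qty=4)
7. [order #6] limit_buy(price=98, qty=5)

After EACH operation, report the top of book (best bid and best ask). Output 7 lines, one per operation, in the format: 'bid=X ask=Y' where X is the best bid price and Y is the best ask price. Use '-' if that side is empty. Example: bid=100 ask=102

Answer: bid=96 ask=-
bid=96 ask=-
bid=102 ask=-
bid=102 ask=-
bid=102 ask=-
bid=102 ask=-
bid=102 ask=-

Derivation:
After op 1 [order #1] limit_buy(price=96, qty=5): fills=none; bids=[#1:5@96] asks=[-]
After op 2 [order #2] market_buy(qty=1): fills=none; bids=[#1:5@96] asks=[-]
After op 3 [order #3] limit_buy(price=102, qty=10): fills=none; bids=[#3:10@102 #1:5@96] asks=[-]
After op 4 [order #4] market_buy(qty=6): fills=none; bids=[#3:10@102 #1:5@96] asks=[-]
After op 5 cancel(order #1): fills=none; bids=[#3:10@102] asks=[-]
After op 6 [order #5] limit_sell(price=98, qty=4): fills=#3x#5:4@102; bids=[#3:6@102] asks=[-]
After op 7 [order #6] limit_buy(price=98, qty=5): fills=none; bids=[#3:6@102 #6:5@98] asks=[-]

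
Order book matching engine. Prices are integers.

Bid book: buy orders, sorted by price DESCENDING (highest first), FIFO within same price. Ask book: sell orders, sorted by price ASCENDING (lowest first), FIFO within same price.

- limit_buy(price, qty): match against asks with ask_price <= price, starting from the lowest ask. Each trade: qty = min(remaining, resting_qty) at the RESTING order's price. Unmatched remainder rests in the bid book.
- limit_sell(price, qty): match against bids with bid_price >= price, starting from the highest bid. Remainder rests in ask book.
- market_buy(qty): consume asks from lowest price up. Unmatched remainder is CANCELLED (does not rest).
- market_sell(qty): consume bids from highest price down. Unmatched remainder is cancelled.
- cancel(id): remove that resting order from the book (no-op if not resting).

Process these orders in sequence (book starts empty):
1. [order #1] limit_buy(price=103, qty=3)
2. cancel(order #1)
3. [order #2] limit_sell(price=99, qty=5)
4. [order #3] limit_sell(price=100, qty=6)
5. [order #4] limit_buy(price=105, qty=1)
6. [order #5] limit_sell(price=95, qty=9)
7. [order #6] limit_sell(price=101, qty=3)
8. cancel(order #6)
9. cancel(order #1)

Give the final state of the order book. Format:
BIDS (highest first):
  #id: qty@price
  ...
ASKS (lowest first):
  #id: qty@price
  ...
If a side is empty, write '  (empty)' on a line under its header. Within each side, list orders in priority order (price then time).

Answer: BIDS (highest first):
  (empty)
ASKS (lowest first):
  #5: 9@95
  #2: 4@99
  #3: 6@100

Derivation:
After op 1 [order #1] limit_buy(price=103, qty=3): fills=none; bids=[#1:3@103] asks=[-]
After op 2 cancel(order #1): fills=none; bids=[-] asks=[-]
After op 3 [order #2] limit_sell(price=99, qty=5): fills=none; bids=[-] asks=[#2:5@99]
After op 4 [order #3] limit_sell(price=100, qty=6): fills=none; bids=[-] asks=[#2:5@99 #3:6@100]
After op 5 [order #4] limit_buy(price=105, qty=1): fills=#4x#2:1@99; bids=[-] asks=[#2:4@99 #3:6@100]
After op 6 [order #5] limit_sell(price=95, qty=9): fills=none; bids=[-] asks=[#5:9@95 #2:4@99 #3:6@100]
After op 7 [order #6] limit_sell(price=101, qty=3): fills=none; bids=[-] asks=[#5:9@95 #2:4@99 #3:6@100 #6:3@101]
After op 8 cancel(order #6): fills=none; bids=[-] asks=[#5:9@95 #2:4@99 #3:6@100]
After op 9 cancel(order #1): fills=none; bids=[-] asks=[#5:9@95 #2:4@99 #3:6@100]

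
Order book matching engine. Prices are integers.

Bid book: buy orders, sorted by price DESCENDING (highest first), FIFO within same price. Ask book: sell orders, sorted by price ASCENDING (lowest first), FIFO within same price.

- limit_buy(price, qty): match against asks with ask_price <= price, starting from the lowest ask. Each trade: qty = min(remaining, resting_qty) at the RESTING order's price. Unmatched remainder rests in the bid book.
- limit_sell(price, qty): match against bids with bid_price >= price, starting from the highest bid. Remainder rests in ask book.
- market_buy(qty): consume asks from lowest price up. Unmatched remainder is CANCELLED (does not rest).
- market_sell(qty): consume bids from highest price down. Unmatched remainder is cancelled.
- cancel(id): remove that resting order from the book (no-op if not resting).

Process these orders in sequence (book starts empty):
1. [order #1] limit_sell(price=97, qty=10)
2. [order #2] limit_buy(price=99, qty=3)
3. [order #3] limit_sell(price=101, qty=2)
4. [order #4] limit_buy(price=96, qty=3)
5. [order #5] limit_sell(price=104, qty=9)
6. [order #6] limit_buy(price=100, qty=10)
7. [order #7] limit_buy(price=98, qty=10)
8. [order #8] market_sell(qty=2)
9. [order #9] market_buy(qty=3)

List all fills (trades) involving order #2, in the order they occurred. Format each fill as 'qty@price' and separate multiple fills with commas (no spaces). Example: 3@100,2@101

Answer: 3@97

Derivation:
After op 1 [order #1] limit_sell(price=97, qty=10): fills=none; bids=[-] asks=[#1:10@97]
After op 2 [order #2] limit_buy(price=99, qty=3): fills=#2x#1:3@97; bids=[-] asks=[#1:7@97]
After op 3 [order #3] limit_sell(price=101, qty=2): fills=none; bids=[-] asks=[#1:7@97 #3:2@101]
After op 4 [order #4] limit_buy(price=96, qty=3): fills=none; bids=[#4:3@96] asks=[#1:7@97 #3:2@101]
After op 5 [order #5] limit_sell(price=104, qty=9): fills=none; bids=[#4:3@96] asks=[#1:7@97 #3:2@101 #5:9@104]
After op 6 [order #6] limit_buy(price=100, qty=10): fills=#6x#1:7@97; bids=[#6:3@100 #4:3@96] asks=[#3:2@101 #5:9@104]
After op 7 [order #7] limit_buy(price=98, qty=10): fills=none; bids=[#6:3@100 #7:10@98 #4:3@96] asks=[#3:2@101 #5:9@104]
After op 8 [order #8] market_sell(qty=2): fills=#6x#8:2@100; bids=[#6:1@100 #7:10@98 #4:3@96] asks=[#3:2@101 #5:9@104]
After op 9 [order #9] market_buy(qty=3): fills=#9x#3:2@101 #9x#5:1@104; bids=[#6:1@100 #7:10@98 #4:3@96] asks=[#5:8@104]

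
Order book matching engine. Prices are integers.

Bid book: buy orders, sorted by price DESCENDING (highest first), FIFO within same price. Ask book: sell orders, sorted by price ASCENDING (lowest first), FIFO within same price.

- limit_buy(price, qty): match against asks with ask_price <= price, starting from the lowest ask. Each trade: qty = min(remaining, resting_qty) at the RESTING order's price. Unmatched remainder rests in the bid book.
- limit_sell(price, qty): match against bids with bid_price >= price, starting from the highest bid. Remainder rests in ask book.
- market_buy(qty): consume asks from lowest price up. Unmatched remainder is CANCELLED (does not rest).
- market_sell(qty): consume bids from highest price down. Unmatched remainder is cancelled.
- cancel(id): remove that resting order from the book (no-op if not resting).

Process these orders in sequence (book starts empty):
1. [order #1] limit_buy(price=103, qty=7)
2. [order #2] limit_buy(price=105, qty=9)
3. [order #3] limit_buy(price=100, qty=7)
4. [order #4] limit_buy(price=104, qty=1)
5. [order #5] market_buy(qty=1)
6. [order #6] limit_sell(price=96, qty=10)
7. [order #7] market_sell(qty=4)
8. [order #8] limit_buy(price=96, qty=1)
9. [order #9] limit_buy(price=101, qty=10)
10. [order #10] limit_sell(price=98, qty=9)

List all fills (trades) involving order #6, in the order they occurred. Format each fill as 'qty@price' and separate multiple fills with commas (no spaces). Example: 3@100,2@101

After op 1 [order #1] limit_buy(price=103, qty=7): fills=none; bids=[#1:7@103] asks=[-]
After op 2 [order #2] limit_buy(price=105, qty=9): fills=none; bids=[#2:9@105 #1:7@103] asks=[-]
After op 3 [order #3] limit_buy(price=100, qty=7): fills=none; bids=[#2:9@105 #1:7@103 #3:7@100] asks=[-]
After op 4 [order #4] limit_buy(price=104, qty=1): fills=none; bids=[#2:9@105 #4:1@104 #1:7@103 #3:7@100] asks=[-]
After op 5 [order #5] market_buy(qty=1): fills=none; bids=[#2:9@105 #4:1@104 #1:7@103 #3:7@100] asks=[-]
After op 6 [order #6] limit_sell(price=96, qty=10): fills=#2x#6:9@105 #4x#6:1@104; bids=[#1:7@103 #3:7@100] asks=[-]
After op 7 [order #7] market_sell(qty=4): fills=#1x#7:4@103; bids=[#1:3@103 #3:7@100] asks=[-]
After op 8 [order #8] limit_buy(price=96, qty=1): fills=none; bids=[#1:3@103 #3:7@100 #8:1@96] asks=[-]
After op 9 [order #9] limit_buy(price=101, qty=10): fills=none; bids=[#1:3@103 #9:10@101 #3:7@100 #8:1@96] asks=[-]
After op 10 [order #10] limit_sell(price=98, qty=9): fills=#1x#10:3@103 #9x#10:6@101; bids=[#9:4@101 #3:7@100 #8:1@96] asks=[-]

Answer: 9@105,1@104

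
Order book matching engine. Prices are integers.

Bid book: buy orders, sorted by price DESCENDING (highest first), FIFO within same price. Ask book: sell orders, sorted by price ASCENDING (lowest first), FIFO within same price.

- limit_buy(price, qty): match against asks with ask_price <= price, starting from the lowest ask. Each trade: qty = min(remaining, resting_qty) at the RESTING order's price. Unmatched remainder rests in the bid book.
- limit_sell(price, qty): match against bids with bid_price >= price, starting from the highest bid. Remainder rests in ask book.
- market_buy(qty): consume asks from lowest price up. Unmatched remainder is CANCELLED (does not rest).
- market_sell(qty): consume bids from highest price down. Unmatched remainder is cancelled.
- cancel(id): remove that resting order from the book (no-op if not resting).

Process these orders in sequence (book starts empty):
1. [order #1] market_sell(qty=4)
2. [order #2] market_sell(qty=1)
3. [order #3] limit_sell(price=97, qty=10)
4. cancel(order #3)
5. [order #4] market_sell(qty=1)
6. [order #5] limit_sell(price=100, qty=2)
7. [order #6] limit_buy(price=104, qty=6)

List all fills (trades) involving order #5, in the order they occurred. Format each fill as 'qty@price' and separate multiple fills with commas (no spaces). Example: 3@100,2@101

After op 1 [order #1] market_sell(qty=4): fills=none; bids=[-] asks=[-]
After op 2 [order #2] market_sell(qty=1): fills=none; bids=[-] asks=[-]
After op 3 [order #3] limit_sell(price=97, qty=10): fills=none; bids=[-] asks=[#3:10@97]
After op 4 cancel(order #3): fills=none; bids=[-] asks=[-]
After op 5 [order #4] market_sell(qty=1): fills=none; bids=[-] asks=[-]
After op 6 [order #5] limit_sell(price=100, qty=2): fills=none; bids=[-] asks=[#5:2@100]
After op 7 [order #6] limit_buy(price=104, qty=6): fills=#6x#5:2@100; bids=[#6:4@104] asks=[-]

Answer: 2@100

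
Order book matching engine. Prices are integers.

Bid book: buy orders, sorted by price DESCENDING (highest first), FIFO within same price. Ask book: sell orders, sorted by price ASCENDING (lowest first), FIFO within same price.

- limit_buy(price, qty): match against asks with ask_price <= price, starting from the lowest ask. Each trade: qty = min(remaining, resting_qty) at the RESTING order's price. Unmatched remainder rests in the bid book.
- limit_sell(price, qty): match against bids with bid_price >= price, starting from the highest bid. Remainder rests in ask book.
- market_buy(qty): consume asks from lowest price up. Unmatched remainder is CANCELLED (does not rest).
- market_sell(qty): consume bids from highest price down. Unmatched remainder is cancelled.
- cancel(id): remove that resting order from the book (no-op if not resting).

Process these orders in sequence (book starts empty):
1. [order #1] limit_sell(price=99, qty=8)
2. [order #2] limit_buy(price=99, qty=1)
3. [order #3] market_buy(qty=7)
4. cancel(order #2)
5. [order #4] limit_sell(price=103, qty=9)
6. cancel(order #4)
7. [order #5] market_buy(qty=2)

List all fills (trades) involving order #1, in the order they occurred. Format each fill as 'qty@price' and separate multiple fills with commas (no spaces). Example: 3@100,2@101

After op 1 [order #1] limit_sell(price=99, qty=8): fills=none; bids=[-] asks=[#1:8@99]
After op 2 [order #2] limit_buy(price=99, qty=1): fills=#2x#1:1@99; bids=[-] asks=[#1:7@99]
After op 3 [order #3] market_buy(qty=7): fills=#3x#1:7@99; bids=[-] asks=[-]
After op 4 cancel(order #2): fills=none; bids=[-] asks=[-]
After op 5 [order #4] limit_sell(price=103, qty=9): fills=none; bids=[-] asks=[#4:9@103]
After op 6 cancel(order #4): fills=none; bids=[-] asks=[-]
After op 7 [order #5] market_buy(qty=2): fills=none; bids=[-] asks=[-]

Answer: 1@99,7@99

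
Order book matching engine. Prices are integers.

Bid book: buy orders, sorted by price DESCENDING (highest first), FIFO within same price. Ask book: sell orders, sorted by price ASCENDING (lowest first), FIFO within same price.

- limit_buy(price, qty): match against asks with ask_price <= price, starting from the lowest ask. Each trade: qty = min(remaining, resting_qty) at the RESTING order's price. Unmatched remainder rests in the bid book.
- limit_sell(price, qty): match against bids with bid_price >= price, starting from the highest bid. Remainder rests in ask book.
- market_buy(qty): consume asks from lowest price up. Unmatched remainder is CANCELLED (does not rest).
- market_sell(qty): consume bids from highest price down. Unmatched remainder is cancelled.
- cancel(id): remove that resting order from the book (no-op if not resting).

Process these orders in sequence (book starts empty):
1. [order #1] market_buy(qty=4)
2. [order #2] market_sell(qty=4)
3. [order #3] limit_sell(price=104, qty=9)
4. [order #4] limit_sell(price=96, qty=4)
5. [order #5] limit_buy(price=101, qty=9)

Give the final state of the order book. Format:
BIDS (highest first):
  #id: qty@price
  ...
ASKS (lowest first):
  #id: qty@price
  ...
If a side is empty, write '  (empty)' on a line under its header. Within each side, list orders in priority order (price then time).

Answer: BIDS (highest first):
  #5: 5@101
ASKS (lowest first):
  #3: 9@104

Derivation:
After op 1 [order #1] market_buy(qty=4): fills=none; bids=[-] asks=[-]
After op 2 [order #2] market_sell(qty=4): fills=none; bids=[-] asks=[-]
After op 3 [order #3] limit_sell(price=104, qty=9): fills=none; bids=[-] asks=[#3:9@104]
After op 4 [order #4] limit_sell(price=96, qty=4): fills=none; bids=[-] asks=[#4:4@96 #3:9@104]
After op 5 [order #5] limit_buy(price=101, qty=9): fills=#5x#4:4@96; bids=[#5:5@101] asks=[#3:9@104]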